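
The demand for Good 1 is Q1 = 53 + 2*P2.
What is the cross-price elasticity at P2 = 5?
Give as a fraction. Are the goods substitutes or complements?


dQ1/dP2 = 2
At P2 = 5: Q1 = 53 + 2*5 = 63
Exy = (dQ1/dP2)(P2/Q1) = 2 * 5 / 63 = 10/63
Since Exy > 0, the goods are substitutes.

10/63 (substitutes)


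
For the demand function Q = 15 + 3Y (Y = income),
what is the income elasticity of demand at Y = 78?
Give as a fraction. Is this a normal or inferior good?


dQ/dY = 3
At Y = 78: Q = 15 + 3*78 = 249
Ey = (dQ/dY)(Y/Q) = 3 * 78 / 249 = 78/83
Since Ey > 0, this is a normal good.

78/83 (normal good)


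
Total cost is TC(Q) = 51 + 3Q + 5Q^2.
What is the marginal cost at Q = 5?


MC = dTC/dQ = 3 + 2*5*Q
At Q = 5:
MC = 3 + 10*5
MC = 3 + 50 = 53

53


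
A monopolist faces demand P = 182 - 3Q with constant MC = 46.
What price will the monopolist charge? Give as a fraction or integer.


MR = 182 - 6Q
Set MR = MC: 182 - 6Q = 46
Q* = 68/3
Substitute into demand:
P* = 182 - 3*68/3 = 114

114


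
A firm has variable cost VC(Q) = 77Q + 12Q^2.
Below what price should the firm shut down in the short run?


AVC(Q) = VC(Q)/Q = 77 + 12Q
AVC is increasing in Q, so minimum AVC is at Q -> 0+.
Min AVC = 77
The firm should shut down if P < 77.

77


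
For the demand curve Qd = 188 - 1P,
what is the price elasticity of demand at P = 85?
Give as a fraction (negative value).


dQ/dP = -1
At P = 85: Q = 188 - 1*85 = 103
E = (dQ/dP)(P/Q) = (-1)(85/103) = -85/103

-85/103


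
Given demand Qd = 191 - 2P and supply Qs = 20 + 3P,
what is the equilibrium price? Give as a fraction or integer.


At equilibrium, Qd = Qs.
191 - 2P = 20 + 3P
191 - 20 = 2P + 3P
171 = 5P
P* = 171/5 = 171/5

171/5


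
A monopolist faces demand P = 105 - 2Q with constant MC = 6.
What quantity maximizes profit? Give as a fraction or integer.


TR = P*Q = (105 - 2Q)Q = 105Q - 2Q^2
MR = dTR/dQ = 105 - 4Q
Set MR = MC:
105 - 4Q = 6
99 = 4Q
Q* = 99/4 = 99/4

99/4


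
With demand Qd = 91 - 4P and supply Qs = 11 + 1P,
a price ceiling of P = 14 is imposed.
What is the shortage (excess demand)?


At P = 14:
Qd = 91 - 4*14 = 35
Qs = 11 + 1*14 = 25
Shortage = Qd - Qs = 35 - 25 = 10

10


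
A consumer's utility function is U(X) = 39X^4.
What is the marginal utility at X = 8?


MU = dU/dX = 39*4*X^(4-1)
MU = 156*X^3
At X = 8:
MU = 156 * 8^3
MU = 156 * 512 = 79872

79872


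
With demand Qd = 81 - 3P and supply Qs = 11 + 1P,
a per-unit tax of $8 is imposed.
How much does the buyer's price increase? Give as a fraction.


With a per-unit tax, the buyer's price increase depends on relative slopes.
Supply slope: d = 1, Demand slope: b = 3
Buyer's price increase = d * tax / (b + d)
= 1 * 8 / (3 + 1)
= 8 / 4 = 2

2


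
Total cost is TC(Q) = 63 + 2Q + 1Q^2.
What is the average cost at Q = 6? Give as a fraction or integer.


TC(6) = 63 + 2*6 + 1*6^2
TC(6) = 63 + 12 + 36 = 111
AC = TC/Q = 111/6 = 37/2

37/2


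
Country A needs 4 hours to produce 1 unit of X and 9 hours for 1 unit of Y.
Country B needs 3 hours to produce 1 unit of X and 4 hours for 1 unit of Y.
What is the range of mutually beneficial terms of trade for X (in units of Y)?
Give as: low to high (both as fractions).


Opportunity cost of X for Country A = hours_X / hours_Y = 4/9 = 4/9 units of Y
Opportunity cost of X for Country B = hours_X / hours_Y = 3/4 = 3/4 units of Y
Terms of trade must be between the two opportunity costs.
Range: 4/9 to 3/4

4/9 to 3/4


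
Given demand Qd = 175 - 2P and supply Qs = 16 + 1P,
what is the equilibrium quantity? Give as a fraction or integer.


First find equilibrium price:
175 - 2P = 16 + 1P
P* = 159/3 = 53
Then substitute into demand:
Q* = 175 - 2 * 53 = 69

69


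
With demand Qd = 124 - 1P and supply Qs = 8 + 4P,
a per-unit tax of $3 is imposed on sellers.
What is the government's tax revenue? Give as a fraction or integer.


With tax on sellers, new supply: Qs' = 8 + 4(P - 3)
= 4P - 4
New equilibrium quantity:
Q_new = 492/5
Tax revenue = tax * Q_new = 3 * 492/5 = 1476/5

1476/5


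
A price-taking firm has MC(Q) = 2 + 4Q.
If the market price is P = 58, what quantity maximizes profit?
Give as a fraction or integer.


In perfect competition, profit is maximized where P = MC.
58 = 2 + 4Q
56 = 4Q
Q* = 56/4 = 14

14


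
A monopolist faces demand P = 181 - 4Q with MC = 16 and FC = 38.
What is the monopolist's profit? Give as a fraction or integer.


MR = MC: 181 - 8Q = 16
Q* = 165/8
P* = 181 - 4*165/8 = 197/2
Profit = (P* - MC)*Q* - FC
= (197/2 - 16)*165/8 - 38
= 165/2*165/8 - 38
= 27225/16 - 38 = 26617/16

26617/16


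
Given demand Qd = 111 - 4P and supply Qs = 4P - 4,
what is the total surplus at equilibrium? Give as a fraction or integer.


Find equilibrium: 111 - 4P = 4P - 4
111 + 4 = 8P
P* = 115/8 = 115/8
Q* = 4*115/8 - 4 = 107/2
Inverse demand: P = 111/4 - Q/4, so P_max = 111/4
Inverse supply: P = 1 + Q/4, so P_min = 1
CS = (1/2) * 107/2 * (111/4 - 115/8) = 11449/32
PS = (1/2) * 107/2 * (115/8 - 1) = 11449/32
TS = CS + PS = 11449/32 + 11449/32 = 11449/16

11449/16


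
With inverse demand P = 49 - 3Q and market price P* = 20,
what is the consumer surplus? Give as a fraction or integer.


Maximum willingness to pay (at Q=0): P_max = 49
Quantity demanded at P* = 20:
Q* = (49 - 20)/3 = 29/3
CS = (1/2) * Q* * (P_max - P*)
CS = (1/2) * 29/3 * (49 - 20)
CS = (1/2) * 29/3 * 29 = 841/6

841/6


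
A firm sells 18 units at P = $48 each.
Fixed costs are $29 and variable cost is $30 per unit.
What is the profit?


Total Revenue = P * Q = 48 * 18 = $864
Total Cost = FC + VC*Q = 29 + 30*18 = $569
Profit = TR - TC = 864 - 569 = $295

$295


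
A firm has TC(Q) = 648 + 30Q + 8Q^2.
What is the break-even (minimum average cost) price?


AC(Q) = 648/Q + 30 + 8Q
To minimize: dAC/dQ = -648/Q^2 + 8 = 0
Q^2 = 648/8 = 81
Q* = 9
Min AC = 648/9 + 30 + 8*9
Min AC = 72 + 30 + 72 = 174

174


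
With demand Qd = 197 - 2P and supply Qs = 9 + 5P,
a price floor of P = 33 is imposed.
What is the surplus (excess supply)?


At P = 33:
Qd = 197 - 2*33 = 131
Qs = 9 + 5*33 = 174
Surplus = Qs - Qd = 174 - 131 = 43

43


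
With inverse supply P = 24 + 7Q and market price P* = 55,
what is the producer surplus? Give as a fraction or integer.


Minimum supply price (at Q=0): P_min = 24
Quantity supplied at P* = 55:
Q* = (55 - 24)/7 = 31/7
PS = (1/2) * Q* * (P* - P_min)
PS = (1/2) * 31/7 * (55 - 24)
PS = (1/2) * 31/7 * 31 = 961/14

961/14


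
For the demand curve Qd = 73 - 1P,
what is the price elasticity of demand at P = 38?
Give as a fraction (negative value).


dQ/dP = -1
At P = 38: Q = 73 - 1*38 = 35
E = (dQ/dP)(P/Q) = (-1)(38/35) = -38/35

-38/35


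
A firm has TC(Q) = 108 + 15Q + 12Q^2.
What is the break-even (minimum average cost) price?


AC(Q) = 108/Q + 15 + 12Q
To minimize: dAC/dQ = -108/Q^2 + 12 = 0
Q^2 = 108/12 = 9
Q* = 3
Min AC = 108/3 + 15 + 12*3
Min AC = 36 + 15 + 36 = 87

87


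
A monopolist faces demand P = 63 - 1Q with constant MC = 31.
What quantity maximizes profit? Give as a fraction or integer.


TR = P*Q = (63 - 1Q)Q = 63Q - 1Q^2
MR = dTR/dQ = 63 - 2Q
Set MR = MC:
63 - 2Q = 31
32 = 2Q
Q* = 32/2 = 16

16


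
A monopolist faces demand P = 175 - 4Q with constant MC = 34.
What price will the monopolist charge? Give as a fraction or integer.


MR = 175 - 8Q
Set MR = MC: 175 - 8Q = 34
Q* = 141/8
Substitute into demand:
P* = 175 - 4*141/8 = 209/2

209/2


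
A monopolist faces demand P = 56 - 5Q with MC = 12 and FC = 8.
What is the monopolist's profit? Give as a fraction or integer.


MR = MC: 56 - 10Q = 12
Q* = 22/5
P* = 56 - 5*22/5 = 34
Profit = (P* - MC)*Q* - FC
= (34 - 12)*22/5 - 8
= 22*22/5 - 8
= 484/5 - 8 = 444/5

444/5


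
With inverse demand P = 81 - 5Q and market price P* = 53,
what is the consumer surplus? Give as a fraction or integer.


Maximum willingness to pay (at Q=0): P_max = 81
Quantity demanded at P* = 53:
Q* = (81 - 53)/5 = 28/5
CS = (1/2) * Q* * (P_max - P*)
CS = (1/2) * 28/5 * (81 - 53)
CS = (1/2) * 28/5 * 28 = 392/5

392/5


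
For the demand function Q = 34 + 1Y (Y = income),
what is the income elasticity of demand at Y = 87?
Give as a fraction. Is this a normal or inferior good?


dQ/dY = 1
At Y = 87: Q = 34 + 1*87 = 121
Ey = (dQ/dY)(Y/Q) = 1 * 87 / 121 = 87/121
Since Ey > 0, this is a normal good.

87/121 (normal good)


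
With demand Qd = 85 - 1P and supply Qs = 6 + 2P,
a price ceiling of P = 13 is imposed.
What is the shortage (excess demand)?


At P = 13:
Qd = 85 - 1*13 = 72
Qs = 6 + 2*13 = 32
Shortage = Qd - Qs = 72 - 32 = 40

40


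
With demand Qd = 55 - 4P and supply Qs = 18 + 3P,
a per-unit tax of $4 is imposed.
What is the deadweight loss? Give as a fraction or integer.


Pre-tax equilibrium quantity: Q* = 237/7
Post-tax equilibrium quantity: Q_tax = 27
Reduction in quantity: Q* - Q_tax = 48/7
DWL = (1/2) * tax * (Q* - Q_tax)
DWL = (1/2) * 4 * 48/7 = 96/7

96/7


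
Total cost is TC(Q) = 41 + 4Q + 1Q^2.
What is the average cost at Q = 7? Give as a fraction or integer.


TC(7) = 41 + 4*7 + 1*7^2
TC(7) = 41 + 28 + 49 = 118
AC = TC/Q = 118/7 = 118/7

118/7


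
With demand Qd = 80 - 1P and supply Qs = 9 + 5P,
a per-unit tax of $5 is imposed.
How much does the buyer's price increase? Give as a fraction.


With a per-unit tax, the buyer's price increase depends on relative slopes.
Supply slope: d = 5, Demand slope: b = 1
Buyer's price increase = d * tax / (b + d)
= 5 * 5 / (1 + 5)
= 25 / 6 = 25/6

25/6


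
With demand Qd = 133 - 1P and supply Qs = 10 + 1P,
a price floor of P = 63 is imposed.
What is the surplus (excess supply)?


At P = 63:
Qd = 133 - 1*63 = 70
Qs = 10 + 1*63 = 73
Surplus = Qs - Qd = 73 - 70 = 3

3


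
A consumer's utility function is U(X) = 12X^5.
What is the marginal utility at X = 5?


MU = dU/dX = 12*5*X^(5-1)
MU = 60*X^4
At X = 5:
MU = 60 * 5^4
MU = 60 * 625 = 37500

37500


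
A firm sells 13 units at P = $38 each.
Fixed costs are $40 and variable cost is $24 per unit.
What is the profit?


Total Revenue = P * Q = 38 * 13 = $494
Total Cost = FC + VC*Q = 40 + 24*13 = $352
Profit = TR - TC = 494 - 352 = $142

$142


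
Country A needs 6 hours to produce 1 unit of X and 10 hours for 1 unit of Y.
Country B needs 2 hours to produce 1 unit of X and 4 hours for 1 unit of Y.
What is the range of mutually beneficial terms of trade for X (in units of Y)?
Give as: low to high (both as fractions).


Opportunity cost of X for Country A = hours_X / hours_Y = 6/10 = 3/5 units of Y
Opportunity cost of X for Country B = hours_X / hours_Y = 2/4 = 1/2 units of Y
Terms of trade must be between the two opportunity costs.
Range: 1/2 to 3/5

1/2 to 3/5


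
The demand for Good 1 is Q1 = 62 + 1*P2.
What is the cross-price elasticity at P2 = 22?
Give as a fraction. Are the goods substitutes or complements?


dQ1/dP2 = 1
At P2 = 22: Q1 = 62 + 1*22 = 84
Exy = (dQ1/dP2)(P2/Q1) = 1 * 22 / 84 = 11/42
Since Exy > 0, the goods are substitutes.

11/42 (substitutes)


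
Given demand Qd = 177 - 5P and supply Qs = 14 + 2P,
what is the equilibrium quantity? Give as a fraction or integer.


First find equilibrium price:
177 - 5P = 14 + 2P
P* = 163/7 = 163/7
Then substitute into demand:
Q* = 177 - 5 * 163/7 = 424/7

424/7


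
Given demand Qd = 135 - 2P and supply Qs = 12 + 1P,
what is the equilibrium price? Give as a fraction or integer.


At equilibrium, Qd = Qs.
135 - 2P = 12 + 1P
135 - 12 = 2P + 1P
123 = 3P
P* = 123/3 = 41

41


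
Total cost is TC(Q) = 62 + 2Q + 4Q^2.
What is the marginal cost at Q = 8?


MC = dTC/dQ = 2 + 2*4*Q
At Q = 8:
MC = 2 + 8*8
MC = 2 + 64 = 66

66


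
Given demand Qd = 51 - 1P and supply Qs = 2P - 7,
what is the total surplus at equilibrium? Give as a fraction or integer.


Find equilibrium: 51 - 1P = 2P - 7
51 + 7 = 3P
P* = 58/3 = 58/3
Q* = 2*58/3 - 7 = 95/3
Inverse demand: P = 51 - Q/1, so P_max = 51
Inverse supply: P = 7/2 + Q/2, so P_min = 7/2
CS = (1/2) * 95/3 * (51 - 58/3) = 9025/18
PS = (1/2) * 95/3 * (58/3 - 7/2) = 9025/36
TS = CS + PS = 9025/18 + 9025/36 = 9025/12

9025/12


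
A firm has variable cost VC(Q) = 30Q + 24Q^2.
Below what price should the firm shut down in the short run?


AVC(Q) = VC(Q)/Q = 30 + 24Q
AVC is increasing in Q, so minimum AVC is at Q -> 0+.
Min AVC = 30
The firm should shut down if P < 30.

30


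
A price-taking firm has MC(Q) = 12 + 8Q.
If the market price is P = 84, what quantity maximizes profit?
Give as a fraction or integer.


In perfect competition, profit is maximized where P = MC.
84 = 12 + 8Q
72 = 8Q
Q* = 72/8 = 9

9


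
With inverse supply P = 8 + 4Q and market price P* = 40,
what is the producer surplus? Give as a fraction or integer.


Minimum supply price (at Q=0): P_min = 8
Quantity supplied at P* = 40:
Q* = (40 - 8)/4 = 8
PS = (1/2) * Q* * (P* - P_min)
PS = (1/2) * 8 * (40 - 8)
PS = (1/2) * 8 * 32 = 128

128


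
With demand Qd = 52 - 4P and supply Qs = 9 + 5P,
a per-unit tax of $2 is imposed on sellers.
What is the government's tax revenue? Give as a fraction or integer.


With tax on sellers, new supply: Qs' = 9 + 5(P - 2)
= 5P - 1
New equilibrium quantity:
Q_new = 256/9
Tax revenue = tax * Q_new = 2 * 256/9 = 512/9

512/9


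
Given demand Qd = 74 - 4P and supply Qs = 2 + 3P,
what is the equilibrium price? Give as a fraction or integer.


At equilibrium, Qd = Qs.
74 - 4P = 2 + 3P
74 - 2 = 4P + 3P
72 = 7P
P* = 72/7 = 72/7

72/7


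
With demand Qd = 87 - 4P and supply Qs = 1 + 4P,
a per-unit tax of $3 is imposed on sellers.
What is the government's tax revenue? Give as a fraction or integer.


With tax on sellers, new supply: Qs' = 1 + 4(P - 3)
= 4P - 11
New equilibrium quantity:
Q_new = 38
Tax revenue = tax * Q_new = 3 * 38 = 114

114


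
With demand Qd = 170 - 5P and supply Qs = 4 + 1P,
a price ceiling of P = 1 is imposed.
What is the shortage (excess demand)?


At P = 1:
Qd = 170 - 5*1 = 165
Qs = 4 + 1*1 = 5
Shortage = Qd - Qs = 165 - 5 = 160

160


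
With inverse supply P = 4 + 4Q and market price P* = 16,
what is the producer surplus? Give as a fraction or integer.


Minimum supply price (at Q=0): P_min = 4
Quantity supplied at P* = 16:
Q* = (16 - 4)/4 = 3
PS = (1/2) * Q* * (P* - P_min)
PS = (1/2) * 3 * (16 - 4)
PS = (1/2) * 3 * 12 = 18

18


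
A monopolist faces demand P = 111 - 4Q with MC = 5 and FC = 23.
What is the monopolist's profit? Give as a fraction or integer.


MR = MC: 111 - 8Q = 5
Q* = 53/4
P* = 111 - 4*53/4 = 58
Profit = (P* - MC)*Q* - FC
= (58 - 5)*53/4 - 23
= 53*53/4 - 23
= 2809/4 - 23 = 2717/4

2717/4


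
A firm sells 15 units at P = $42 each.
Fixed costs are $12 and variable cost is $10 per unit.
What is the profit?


Total Revenue = P * Q = 42 * 15 = $630
Total Cost = FC + VC*Q = 12 + 10*15 = $162
Profit = TR - TC = 630 - 162 = $468

$468


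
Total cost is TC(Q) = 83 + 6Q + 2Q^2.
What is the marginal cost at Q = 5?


MC = dTC/dQ = 6 + 2*2*Q
At Q = 5:
MC = 6 + 4*5
MC = 6 + 20 = 26

26


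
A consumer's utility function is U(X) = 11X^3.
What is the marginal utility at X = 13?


MU = dU/dX = 11*3*X^(3-1)
MU = 33*X^2
At X = 13:
MU = 33 * 13^2
MU = 33 * 169 = 5577

5577


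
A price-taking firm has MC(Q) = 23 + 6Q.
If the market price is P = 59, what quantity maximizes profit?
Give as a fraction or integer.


In perfect competition, profit is maximized where P = MC.
59 = 23 + 6Q
36 = 6Q
Q* = 36/6 = 6

6


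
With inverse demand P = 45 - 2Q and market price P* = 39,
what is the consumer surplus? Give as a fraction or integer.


Maximum willingness to pay (at Q=0): P_max = 45
Quantity demanded at P* = 39:
Q* = (45 - 39)/2 = 3
CS = (1/2) * Q* * (P_max - P*)
CS = (1/2) * 3 * (45 - 39)
CS = (1/2) * 3 * 6 = 9

9


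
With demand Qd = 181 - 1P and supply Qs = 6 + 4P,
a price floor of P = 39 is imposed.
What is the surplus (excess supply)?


At P = 39:
Qd = 181 - 1*39 = 142
Qs = 6 + 4*39 = 162
Surplus = Qs - Qd = 162 - 142 = 20

20


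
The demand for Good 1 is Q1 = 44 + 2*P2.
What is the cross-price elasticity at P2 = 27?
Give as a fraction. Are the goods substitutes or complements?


dQ1/dP2 = 2
At P2 = 27: Q1 = 44 + 2*27 = 98
Exy = (dQ1/dP2)(P2/Q1) = 2 * 27 / 98 = 27/49
Since Exy > 0, the goods are substitutes.

27/49 (substitutes)


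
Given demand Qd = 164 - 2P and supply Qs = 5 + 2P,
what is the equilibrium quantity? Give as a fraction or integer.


First find equilibrium price:
164 - 2P = 5 + 2P
P* = 159/4 = 159/4
Then substitute into demand:
Q* = 164 - 2 * 159/4 = 169/2

169/2


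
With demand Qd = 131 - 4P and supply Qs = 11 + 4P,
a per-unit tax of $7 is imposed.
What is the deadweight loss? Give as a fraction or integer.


Pre-tax equilibrium quantity: Q* = 71
Post-tax equilibrium quantity: Q_tax = 57
Reduction in quantity: Q* - Q_tax = 14
DWL = (1/2) * tax * (Q* - Q_tax)
DWL = (1/2) * 7 * 14 = 49

49


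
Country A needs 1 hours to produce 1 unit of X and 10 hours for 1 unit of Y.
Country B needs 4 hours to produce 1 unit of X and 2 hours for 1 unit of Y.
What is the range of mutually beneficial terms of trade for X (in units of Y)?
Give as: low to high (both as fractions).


Opportunity cost of X for Country A = hours_X / hours_Y = 1/10 = 1/10 units of Y
Opportunity cost of X for Country B = hours_X / hours_Y = 4/2 = 2 units of Y
Terms of trade must be between the two opportunity costs.
Range: 1/10 to 2

1/10 to 2


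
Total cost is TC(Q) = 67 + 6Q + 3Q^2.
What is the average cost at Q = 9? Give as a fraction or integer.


TC(9) = 67 + 6*9 + 3*9^2
TC(9) = 67 + 54 + 243 = 364
AC = TC/Q = 364/9 = 364/9

364/9


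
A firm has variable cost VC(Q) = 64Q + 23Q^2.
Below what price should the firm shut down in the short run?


AVC(Q) = VC(Q)/Q = 64 + 23Q
AVC is increasing in Q, so minimum AVC is at Q -> 0+.
Min AVC = 64
The firm should shut down if P < 64.

64


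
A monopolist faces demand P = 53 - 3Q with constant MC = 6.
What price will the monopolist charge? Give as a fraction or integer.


MR = 53 - 6Q
Set MR = MC: 53 - 6Q = 6
Q* = 47/6
Substitute into demand:
P* = 53 - 3*47/6 = 59/2

59/2


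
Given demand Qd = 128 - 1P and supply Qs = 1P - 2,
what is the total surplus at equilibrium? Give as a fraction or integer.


Find equilibrium: 128 - 1P = 1P - 2
128 + 2 = 2P
P* = 130/2 = 65
Q* = 1*65 - 2 = 63
Inverse demand: P = 128 - Q/1, so P_max = 128
Inverse supply: P = 2 + Q/1, so P_min = 2
CS = (1/2) * 63 * (128 - 65) = 3969/2
PS = (1/2) * 63 * (65 - 2) = 3969/2
TS = CS + PS = 3969/2 + 3969/2 = 3969

3969


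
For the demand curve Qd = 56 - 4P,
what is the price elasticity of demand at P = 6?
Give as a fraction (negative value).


dQ/dP = -4
At P = 6: Q = 56 - 4*6 = 32
E = (dQ/dP)(P/Q) = (-4)(6/32) = -3/4

-3/4


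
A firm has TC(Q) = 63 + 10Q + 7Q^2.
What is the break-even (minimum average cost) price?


AC(Q) = 63/Q + 10 + 7Q
To minimize: dAC/dQ = -63/Q^2 + 7 = 0
Q^2 = 63/7 = 9
Q* = 3
Min AC = 63/3 + 10 + 7*3
Min AC = 21 + 10 + 21 = 52

52


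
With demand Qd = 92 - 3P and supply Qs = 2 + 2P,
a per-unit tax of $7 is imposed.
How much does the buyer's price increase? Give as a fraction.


With a per-unit tax, the buyer's price increase depends on relative slopes.
Supply slope: d = 2, Demand slope: b = 3
Buyer's price increase = d * tax / (b + d)
= 2 * 7 / (3 + 2)
= 14 / 5 = 14/5

14/5


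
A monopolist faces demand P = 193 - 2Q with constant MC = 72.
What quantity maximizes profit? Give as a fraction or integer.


TR = P*Q = (193 - 2Q)Q = 193Q - 2Q^2
MR = dTR/dQ = 193 - 4Q
Set MR = MC:
193 - 4Q = 72
121 = 4Q
Q* = 121/4 = 121/4

121/4


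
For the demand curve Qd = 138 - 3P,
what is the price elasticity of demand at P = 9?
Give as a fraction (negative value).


dQ/dP = -3
At P = 9: Q = 138 - 3*9 = 111
E = (dQ/dP)(P/Q) = (-3)(9/111) = -9/37

-9/37


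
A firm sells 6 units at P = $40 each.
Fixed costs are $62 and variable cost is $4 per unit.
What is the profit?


Total Revenue = P * Q = 40 * 6 = $240
Total Cost = FC + VC*Q = 62 + 4*6 = $86
Profit = TR - TC = 240 - 86 = $154

$154


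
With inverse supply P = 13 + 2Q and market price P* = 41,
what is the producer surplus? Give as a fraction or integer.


Minimum supply price (at Q=0): P_min = 13
Quantity supplied at P* = 41:
Q* = (41 - 13)/2 = 14
PS = (1/2) * Q* * (P* - P_min)
PS = (1/2) * 14 * (41 - 13)
PS = (1/2) * 14 * 28 = 196

196


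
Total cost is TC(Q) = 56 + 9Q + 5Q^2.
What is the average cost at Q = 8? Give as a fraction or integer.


TC(8) = 56 + 9*8 + 5*8^2
TC(8) = 56 + 72 + 320 = 448
AC = TC/Q = 448/8 = 56

56


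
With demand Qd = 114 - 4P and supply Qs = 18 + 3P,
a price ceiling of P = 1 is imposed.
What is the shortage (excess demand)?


At P = 1:
Qd = 114 - 4*1 = 110
Qs = 18 + 3*1 = 21
Shortage = Qd - Qs = 110 - 21 = 89

89


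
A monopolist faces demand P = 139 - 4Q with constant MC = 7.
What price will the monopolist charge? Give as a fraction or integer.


MR = 139 - 8Q
Set MR = MC: 139 - 8Q = 7
Q* = 33/2
Substitute into demand:
P* = 139 - 4*33/2 = 73

73


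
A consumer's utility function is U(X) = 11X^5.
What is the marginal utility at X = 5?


MU = dU/dX = 11*5*X^(5-1)
MU = 55*X^4
At X = 5:
MU = 55 * 5^4
MU = 55 * 625 = 34375

34375


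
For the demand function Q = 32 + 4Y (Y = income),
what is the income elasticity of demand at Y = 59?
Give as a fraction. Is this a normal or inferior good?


dQ/dY = 4
At Y = 59: Q = 32 + 4*59 = 268
Ey = (dQ/dY)(Y/Q) = 4 * 59 / 268 = 59/67
Since Ey > 0, this is a normal good.

59/67 (normal good)


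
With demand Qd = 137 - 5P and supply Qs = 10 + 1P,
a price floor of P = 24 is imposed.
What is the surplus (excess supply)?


At P = 24:
Qd = 137 - 5*24 = 17
Qs = 10 + 1*24 = 34
Surplus = Qs - Qd = 34 - 17 = 17

17


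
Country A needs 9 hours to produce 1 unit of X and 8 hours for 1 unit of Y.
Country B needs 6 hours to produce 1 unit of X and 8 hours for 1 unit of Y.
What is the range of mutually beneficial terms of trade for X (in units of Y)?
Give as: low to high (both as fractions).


Opportunity cost of X for Country A = hours_X / hours_Y = 9/8 = 9/8 units of Y
Opportunity cost of X for Country B = hours_X / hours_Y = 6/8 = 3/4 units of Y
Terms of trade must be between the two opportunity costs.
Range: 3/4 to 9/8

3/4 to 9/8


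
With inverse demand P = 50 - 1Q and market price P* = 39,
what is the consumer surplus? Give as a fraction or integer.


Maximum willingness to pay (at Q=0): P_max = 50
Quantity demanded at P* = 39:
Q* = (50 - 39)/1 = 11
CS = (1/2) * Q* * (P_max - P*)
CS = (1/2) * 11 * (50 - 39)
CS = (1/2) * 11 * 11 = 121/2

121/2


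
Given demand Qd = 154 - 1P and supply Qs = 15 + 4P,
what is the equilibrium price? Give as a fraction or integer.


At equilibrium, Qd = Qs.
154 - 1P = 15 + 4P
154 - 15 = 1P + 4P
139 = 5P
P* = 139/5 = 139/5

139/5


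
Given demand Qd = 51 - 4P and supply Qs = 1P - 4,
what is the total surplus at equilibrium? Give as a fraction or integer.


Find equilibrium: 51 - 4P = 1P - 4
51 + 4 = 5P
P* = 55/5 = 11
Q* = 1*11 - 4 = 7
Inverse demand: P = 51/4 - Q/4, so P_max = 51/4
Inverse supply: P = 4 + Q/1, so P_min = 4
CS = (1/2) * 7 * (51/4 - 11) = 49/8
PS = (1/2) * 7 * (11 - 4) = 49/2
TS = CS + PS = 49/8 + 49/2 = 245/8

245/8


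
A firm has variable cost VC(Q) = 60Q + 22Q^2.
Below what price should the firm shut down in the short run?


AVC(Q) = VC(Q)/Q = 60 + 22Q
AVC is increasing in Q, so minimum AVC is at Q -> 0+.
Min AVC = 60
The firm should shut down if P < 60.

60


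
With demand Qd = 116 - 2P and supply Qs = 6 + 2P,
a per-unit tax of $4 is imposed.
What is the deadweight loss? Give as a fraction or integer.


Pre-tax equilibrium quantity: Q* = 61
Post-tax equilibrium quantity: Q_tax = 57
Reduction in quantity: Q* - Q_tax = 4
DWL = (1/2) * tax * (Q* - Q_tax)
DWL = (1/2) * 4 * 4 = 8

8


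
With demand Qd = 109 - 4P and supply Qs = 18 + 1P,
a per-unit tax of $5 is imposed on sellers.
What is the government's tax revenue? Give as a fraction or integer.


With tax on sellers, new supply: Qs' = 18 + 1(P - 5)
= 13 + 1P
New equilibrium quantity:
Q_new = 161/5
Tax revenue = tax * Q_new = 5 * 161/5 = 161

161


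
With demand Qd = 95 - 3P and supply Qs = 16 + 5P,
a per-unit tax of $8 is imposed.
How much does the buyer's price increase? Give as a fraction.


With a per-unit tax, the buyer's price increase depends on relative slopes.
Supply slope: d = 5, Demand slope: b = 3
Buyer's price increase = d * tax / (b + d)
= 5 * 8 / (3 + 5)
= 40 / 8 = 5

5


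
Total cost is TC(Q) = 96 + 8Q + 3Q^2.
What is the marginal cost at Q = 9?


MC = dTC/dQ = 8 + 2*3*Q
At Q = 9:
MC = 8 + 6*9
MC = 8 + 54 = 62

62


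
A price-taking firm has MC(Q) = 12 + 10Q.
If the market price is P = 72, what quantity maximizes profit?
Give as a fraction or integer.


In perfect competition, profit is maximized where P = MC.
72 = 12 + 10Q
60 = 10Q
Q* = 60/10 = 6

6


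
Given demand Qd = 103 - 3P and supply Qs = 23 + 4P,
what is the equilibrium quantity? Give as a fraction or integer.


First find equilibrium price:
103 - 3P = 23 + 4P
P* = 80/7 = 80/7
Then substitute into demand:
Q* = 103 - 3 * 80/7 = 481/7

481/7


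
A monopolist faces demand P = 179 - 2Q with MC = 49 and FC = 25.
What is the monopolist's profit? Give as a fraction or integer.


MR = MC: 179 - 4Q = 49
Q* = 65/2
P* = 179 - 2*65/2 = 114
Profit = (P* - MC)*Q* - FC
= (114 - 49)*65/2 - 25
= 65*65/2 - 25
= 4225/2 - 25 = 4175/2

4175/2


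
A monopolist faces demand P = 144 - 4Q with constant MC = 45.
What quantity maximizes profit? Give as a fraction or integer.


TR = P*Q = (144 - 4Q)Q = 144Q - 4Q^2
MR = dTR/dQ = 144 - 8Q
Set MR = MC:
144 - 8Q = 45
99 = 8Q
Q* = 99/8 = 99/8

99/8


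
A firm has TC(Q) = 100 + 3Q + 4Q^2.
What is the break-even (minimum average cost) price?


AC(Q) = 100/Q + 3 + 4Q
To minimize: dAC/dQ = -100/Q^2 + 4 = 0
Q^2 = 100/4 = 25
Q* = 5
Min AC = 100/5 + 3 + 4*5
Min AC = 20 + 3 + 20 = 43

43


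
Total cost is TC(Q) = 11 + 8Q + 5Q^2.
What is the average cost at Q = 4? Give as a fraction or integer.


TC(4) = 11 + 8*4 + 5*4^2
TC(4) = 11 + 32 + 80 = 123
AC = TC/Q = 123/4 = 123/4

123/4


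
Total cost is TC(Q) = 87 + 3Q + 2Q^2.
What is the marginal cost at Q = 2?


MC = dTC/dQ = 3 + 2*2*Q
At Q = 2:
MC = 3 + 4*2
MC = 3 + 8 = 11

11


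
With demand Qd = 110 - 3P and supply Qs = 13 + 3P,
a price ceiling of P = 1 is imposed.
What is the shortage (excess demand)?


At P = 1:
Qd = 110 - 3*1 = 107
Qs = 13 + 3*1 = 16
Shortage = Qd - Qs = 107 - 16 = 91

91


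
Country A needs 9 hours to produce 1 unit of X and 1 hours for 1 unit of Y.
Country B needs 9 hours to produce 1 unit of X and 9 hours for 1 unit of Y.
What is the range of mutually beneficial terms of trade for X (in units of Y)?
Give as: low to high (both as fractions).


Opportunity cost of X for Country A = hours_X / hours_Y = 9/1 = 9 units of Y
Opportunity cost of X for Country B = hours_X / hours_Y = 9/9 = 1 units of Y
Terms of trade must be between the two opportunity costs.
Range: 1 to 9

1 to 9


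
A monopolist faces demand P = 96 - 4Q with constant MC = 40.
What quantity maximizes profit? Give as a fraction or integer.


TR = P*Q = (96 - 4Q)Q = 96Q - 4Q^2
MR = dTR/dQ = 96 - 8Q
Set MR = MC:
96 - 8Q = 40
56 = 8Q
Q* = 56/8 = 7

7


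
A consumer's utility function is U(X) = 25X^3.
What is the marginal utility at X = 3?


MU = dU/dX = 25*3*X^(3-1)
MU = 75*X^2
At X = 3:
MU = 75 * 3^2
MU = 75 * 9 = 675

675


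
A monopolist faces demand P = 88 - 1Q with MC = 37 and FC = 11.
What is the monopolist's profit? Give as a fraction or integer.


MR = MC: 88 - 2Q = 37
Q* = 51/2
P* = 88 - 1*51/2 = 125/2
Profit = (P* - MC)*Q* - FC
= (125/2 - 37)*51/2 - 11
= 51/2*51/2 - 11
= 2601/4 - 11 = 2557/4

2557/4


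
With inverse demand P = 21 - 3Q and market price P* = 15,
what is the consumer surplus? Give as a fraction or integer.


Maximum willingness to pay (at Q=0): P_max = 21
Quantity demanded at P* = 15:
Q* = (21 - 15)/3 = 2
CS = (1/2) * Q* * (P_max - P*)
CS = (1/2) * 2 * (21 - 15)
CS = (1/2) * 2 * 6 = 6

6


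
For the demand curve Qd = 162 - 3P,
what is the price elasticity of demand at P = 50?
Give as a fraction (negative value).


dQ/dP = -3
At P = 50: Q = 162 - 3*50 = 12
E = (dQ/dP)(P/Q) = (-3)(50/12) = -25/2

-25/2


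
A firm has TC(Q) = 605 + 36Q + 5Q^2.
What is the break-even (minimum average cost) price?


AC(Q) = 605/Q + 36 + 5Q
To minimize: dAC/dQ = -605/Q^2 + 5 = 0
Q^2 = 605/5 = 121
Q* = 11
Min AC = 605/11 + 36 + 5*11
Min AC = 55 + 36 + 55 = 146

146


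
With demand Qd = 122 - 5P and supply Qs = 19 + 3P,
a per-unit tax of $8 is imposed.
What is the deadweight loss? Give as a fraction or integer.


Pre-tax equilibrium quantity: Q* = 461/8
Post-tax equilibrium quantity: Q_tax = 341/8
Reduction in quantity: Q* - Q_tax = 15
DWL = (1/2) * tax * (Q* - Q_tax)
DWL = (1/2) * 8 * 15 = 60

60


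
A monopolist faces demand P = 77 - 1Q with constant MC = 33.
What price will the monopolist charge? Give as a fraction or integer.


MR = 77 - 2Q
Set MR = MC: 77 - 2Q = 33
Q* = 22
Substitute into demand:
P* = 77 - 1*22 = 55

55


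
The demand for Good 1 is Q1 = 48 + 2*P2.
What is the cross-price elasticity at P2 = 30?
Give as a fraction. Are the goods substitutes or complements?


dQ1/dP2 = 2
At P2 = 30: Q1 = 48 + 2*30 = 108
Exy = (dQ1/dP2)(P2/Q1) = 2 * 30 / 108 = 5/9
Since Exy > 0, the goods are substitutes.

5/9 (substitutes)


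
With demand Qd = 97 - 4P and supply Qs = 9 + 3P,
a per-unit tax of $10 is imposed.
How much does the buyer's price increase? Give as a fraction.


With a per-unit tax, the buyer's price increase depends on relative slopes.
Supply slope: d = 3, Demand slope: b = 4
Buyer's price increase = d * tax / (b + d)
= 3 * 10 / (4 + 3)
= 30 / 7 = 30/7

30/7


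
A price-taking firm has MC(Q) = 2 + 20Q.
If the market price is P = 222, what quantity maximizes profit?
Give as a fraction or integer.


In perfect competition, profit is maximized where P = MC.
222 = 2 + 20Q
220 = 20Q
Q* = 220/20 = 11

11


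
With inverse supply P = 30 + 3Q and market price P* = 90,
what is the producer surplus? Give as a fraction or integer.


Minimum supply price (at Q=0): P_min = 30
Quantity supplied at P* = 90:
Q* = (90 - 30)/3 = 20
PS = (1/2) * Q* * (P* - P_min)
PS = (1/2) * 20 * (90 - 30)
PS = (1/2) * 20 * 60 = 600

600


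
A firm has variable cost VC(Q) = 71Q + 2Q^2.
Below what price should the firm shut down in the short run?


AVC(Q) = VC(Q)/Q = 71 + 2Q
AVC is increasing in Q, so minimum AVC is at Q -> 0+.
Min AVC = 71
The firm should shut down if P < 71.

71


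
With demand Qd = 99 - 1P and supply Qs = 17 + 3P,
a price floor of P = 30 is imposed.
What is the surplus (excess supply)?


At P = 30:
Qd = 99 - 1*30 = 69
Qs = 17 + 3*30 = 107
Surplus = Qs - Qd = 107 - 69 = 38

38


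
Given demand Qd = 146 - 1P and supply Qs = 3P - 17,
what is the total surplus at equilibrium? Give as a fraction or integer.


Find equilibrium: 146 - 1P = 3P - 17
146 + 17 = 4P
P* = 163/4 = 163/4
Q* = 3*163/4 - 17 = 421/4
Inverse demand: P = 146 - Q/1, so P_max = 146
Inverse supply: P = 17/3 + Q/3, so P_min = 17/3
CS = (1/2) * 421/4 * (146 - 163/4) = 177241/32
PS = (1/2) * 421/4 * (163/4 - 17/3) = 177241/96
TS = CS + PS = 177241/32 + 177241/96 = 177241/24

177241/24


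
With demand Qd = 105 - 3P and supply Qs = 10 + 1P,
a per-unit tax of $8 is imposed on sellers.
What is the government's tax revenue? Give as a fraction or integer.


With tax on sellers, new supply: Qs' = 10 + 1(P - 8)
= 2 + 1P
New equilibrium quantity:
Q_new = 111/4
Tax revenue = tax * Q_new = 8 * 111/4 = 222

222


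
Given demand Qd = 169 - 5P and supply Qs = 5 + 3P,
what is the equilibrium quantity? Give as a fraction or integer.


First find equilibrium price:
169 - 5P = 5 + 3P
P* = 164/8 = 41/2
Then substitute into demand:
Q* = 169 - 5 * 41/2 = 133/2

133/2


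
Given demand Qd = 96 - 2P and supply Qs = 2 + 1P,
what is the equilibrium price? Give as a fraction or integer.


At equilibrium, Qd = Qs.
96 - 2P = 2 + 1P
96 - 2 = 2P + 1P
94 = 3P
P* = 94/3 = 94/3

94/3


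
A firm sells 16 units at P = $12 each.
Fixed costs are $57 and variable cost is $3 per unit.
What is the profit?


Total Revenue = P * Q = 12 * 16 = $192
Total Cost = FC + VC*Q = 57 + 3*16 = $105
Profit = TR - TC = 192 - 105 = $87

$87


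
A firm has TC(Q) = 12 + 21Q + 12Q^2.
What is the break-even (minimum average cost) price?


AC(Q) = 12/Q + 21 + 12Q
To minimize: dAC/dQ = -12/Q^2 + 12 = 0
Q^2 = 12/12 = 1
Q* = 1
Min AC = 12/1 + 21 + 12*1
Min AC = 12 + 21 + 12 = 45

45


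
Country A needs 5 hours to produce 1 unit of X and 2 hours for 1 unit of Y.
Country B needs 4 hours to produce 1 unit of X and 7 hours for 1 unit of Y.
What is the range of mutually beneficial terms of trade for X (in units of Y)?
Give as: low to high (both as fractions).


Opportunity cost of X for Country A = hours_X / hours_Y = 5/2 = 5/2 units of Y
Opportunity cost of X for Country B = hours_X / hours_Y = 4/7 = 4/7 units of Y
Terms of trade must be between the two opportunity costs.
Range: 4/7 to 5/2

4/7 to 5/2


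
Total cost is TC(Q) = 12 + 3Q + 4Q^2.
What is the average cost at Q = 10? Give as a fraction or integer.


TC(10) = 12 + 3*10 + 4*10^2
TC(10) = 12 + 30 + 400 = 442
AC = TC/Q = 442/10 = 221/5

221/5


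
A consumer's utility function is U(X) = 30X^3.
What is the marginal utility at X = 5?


MU = dU/dX = 30*3*X^(3-1)
MU = 90*X^2
At X = 5:
MU = 90 * 5^2
MU = 90 * 25 = 2250

2250


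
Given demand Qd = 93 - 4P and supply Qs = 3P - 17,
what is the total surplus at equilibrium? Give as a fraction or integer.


Find equilibrium: 93 - 4P = 3P - 17
93 + 17 = 7P
P* = 110/7 = 110/7
Q* = 3*110/7 - 17 = 211/7
Inverse demand: P = 93/4 - Q/4, so P_max = 93/4
Inverse supply: P = 17/3 + Q/3, so P_min = 17/3
CS = (1/2) * 211/7 * (93/4 - 110/7) = 44521/392
PS = (1/2) * 211/7 * (110/7 - 17/3) = 44521/294
TS = CS + PS = 44521/392 + 44521/294 = 44521/168

44521/168


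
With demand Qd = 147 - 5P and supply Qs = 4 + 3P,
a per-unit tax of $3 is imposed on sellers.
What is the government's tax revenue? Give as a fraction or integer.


With tax on sellers, new supply: Qs' = 4 + 3(P - 3)
= 3P - 5
New equilibrium quantity:
Q_new = 52
Tax revenue = tax * Q_new = 3 * 52 = 156

156


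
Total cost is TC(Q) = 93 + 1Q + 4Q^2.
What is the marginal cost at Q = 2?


MC = dTC/dQ = 1 + 2*4*Q
At Q = 2:
MC = 1 + 8*2
MC = 1 + 16 = 17

17


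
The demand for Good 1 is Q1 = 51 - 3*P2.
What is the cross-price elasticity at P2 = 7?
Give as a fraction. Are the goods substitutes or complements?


dQ1/dP2 = -3
At P2 = 7: Q1 = 51 - 3*7 = 30
Exy = (dQ1/dP2)(P2/Q1) = -3 * 7 / 30 = -7/10
Since Exy < 0, the goods are complements.

-7/10 (complements)


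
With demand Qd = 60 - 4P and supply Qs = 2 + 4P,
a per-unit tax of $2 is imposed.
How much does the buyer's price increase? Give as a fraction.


With a per-unit tax, the buyer's price increase depends on relative slopes.
Supply slope: d = 4, Demand slope: b = 4
Buyer's price increase = d * tax / (b + d)
= 4 * 2 / (4 + 4)
= 8 / 8 = 1

1


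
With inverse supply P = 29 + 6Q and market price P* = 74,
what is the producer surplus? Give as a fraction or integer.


Minimum supply price (at Q=0): P_min = 29
Quantity supplied at P* = 74:
Q* = (74 - 29)/6 = 15/2
PS = (1/2) * Q* * (P* - P_min)
PS = (1/2) * 15/2 * (74 - 29)
PS = (1/2) * 15/2 * 45 = 675/4

675/4


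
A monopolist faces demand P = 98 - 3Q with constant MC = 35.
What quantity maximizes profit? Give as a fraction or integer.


TR = P*Q = (98 - 3Q)Q = 98Q - 3Q^2
MR = dTR/dQ = 98 - 6Q
Set MR = MC:
98 - 6Q = 35
63 = 6Q
Q* = 63/6 = 21/2

21/2


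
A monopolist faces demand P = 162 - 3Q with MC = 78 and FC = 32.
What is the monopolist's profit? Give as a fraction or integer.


MR = MC: 162 - 6Q = 78
Q* = 14
P* = 162 - 3*14 = 120
Profit = (P* - MC)*Q* - FC
= (120 - 78)*14 - 32
= 42*14 - 32
= 588 - 32 = 556

556


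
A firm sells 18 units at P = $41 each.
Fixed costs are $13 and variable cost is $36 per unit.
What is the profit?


Total Revenue = P * Q = 41 * 18 = $738
Total Cost = FC + VC*Q = 13 + 36*18 = $661
Profit = TR - TC = 738 - 661 = $77

$77


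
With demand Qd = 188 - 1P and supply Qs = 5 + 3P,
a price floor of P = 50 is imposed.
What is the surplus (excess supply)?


At P = 50:
Qd = 188 - 1*50 = 138
Qs = 5 + 3*50 = 155
Surplus = Qs - Qd = 155 - 138 = 17

17


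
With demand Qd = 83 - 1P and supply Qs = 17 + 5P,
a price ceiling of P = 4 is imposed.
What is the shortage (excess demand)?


At P = 4:
Qd = 83 - 1*4 = 79
Qs = 17 + 5*4 = 37
Shortage = Qd - Qs = 79 - 37 = 42

42


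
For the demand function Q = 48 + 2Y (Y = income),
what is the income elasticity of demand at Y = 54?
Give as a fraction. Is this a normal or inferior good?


dQ/dY = 2
At Y = 54: Q = 48 + 2*54 = 156
Ey = (dQ/dY)(Y/Q) = 2 * 54 / 156 = 9/13
Since Ey > 0, this is a normal good.

9/13 (normal good)


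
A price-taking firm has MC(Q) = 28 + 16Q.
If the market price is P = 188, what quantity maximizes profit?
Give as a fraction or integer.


In perfect competition, profit is maximized where P = MC.
188 = 28 + 16Q
160 = 16Q
Q* = 160/16 = 10

10


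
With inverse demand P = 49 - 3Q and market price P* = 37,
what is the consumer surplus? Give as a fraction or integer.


Maximum willingness to pay (at Q=0): P_max = 49
Quantity demanded at P* = 37:
Q* = (49 - 37)/3 = 4
CS = (1/2) * Q* * (P_max - P*)
CS = (1/2) * 4 * (49 - 37)
CS = (1/2) * 4 * 12 = 24

24


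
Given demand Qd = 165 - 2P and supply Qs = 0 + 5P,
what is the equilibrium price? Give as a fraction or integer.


At equilibrium, Qd = Qs.
165 - 2P = 0 + 5P
165 - 0 = 2P + 5P
165 = 7P
P* = 165/7 = 165/7

165/7


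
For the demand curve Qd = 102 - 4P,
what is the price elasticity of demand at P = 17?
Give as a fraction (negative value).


dQ/dP = -4
At P = 17: Q = 102 - 4*17 = 34
E = (dQ/dP)(P/Q) = (-4)(17/34) = -2

-2


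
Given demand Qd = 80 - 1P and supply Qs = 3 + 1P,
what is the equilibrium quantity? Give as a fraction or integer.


First find equilibrium price:
80 - 1P = 3 + 1P
P* = 77/2 = 77/2
Then substitute into demand:
Q* = 80 - 1 * 77/2 = 83/2

83/2


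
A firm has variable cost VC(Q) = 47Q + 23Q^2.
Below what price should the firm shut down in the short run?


AVC(Q) = VC(Q)/Q = 47 + 23Q
AVC is increasing in Q, so minimum AVC is at Q -> 0+.
Min AVC = 47
The firm should shut down if P < 47.

47


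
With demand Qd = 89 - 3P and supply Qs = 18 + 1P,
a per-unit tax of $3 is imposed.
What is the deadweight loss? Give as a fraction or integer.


Pre-tax equilibrium quantity: Q* = 143/4
Post-tax equilibrium quantity: Q_tax = 67/2
Reduction in quantity: Q* - Q_tax = 9/4
DWL = (1/2) * tax * (Q* - Q_tax)
DWL = (1/2) * 3 * 9/4 = 27/8

27/8


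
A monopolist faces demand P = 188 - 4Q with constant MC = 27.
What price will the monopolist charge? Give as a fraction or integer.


MR = 188 - 8Q
Set MR = MC: 188 - 8Q = 27
Q* = 161/8
Substitute into demand:
P* = 188 - 4*161/8 = 215/2

215/2


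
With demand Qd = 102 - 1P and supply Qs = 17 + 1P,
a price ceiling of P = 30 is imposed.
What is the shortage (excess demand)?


At P = 30:
Qd = 102 - 1*30 = 72
Qs = 17 + 1*30 = 47
Shortage = Qd - Qs = 72 - 47 = 25

25


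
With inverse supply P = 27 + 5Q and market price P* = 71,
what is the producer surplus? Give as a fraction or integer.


Minimum supply price (at Q=0): P_min = 27
Quantity supplied at P* = 71:
Q* = (71 - 27)/5 = 44/5
PS = (1/2) * Q* * (P* - P_min)
PS = (1/2) * 44/5 * (71 - 27)
PS = (1/2) * 44/5 * 44 = 968/5

968/5


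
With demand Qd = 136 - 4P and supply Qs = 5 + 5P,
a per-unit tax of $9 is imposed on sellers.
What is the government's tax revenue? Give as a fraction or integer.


With tax on sellers, new supply: Qs' = 5 + 5(P - 9)
= 5P - 40
New equilibrium quantity:
Q_new = 520/9
Tax revenue = tax * Q_new = 9 * 520/9 = 520

520
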